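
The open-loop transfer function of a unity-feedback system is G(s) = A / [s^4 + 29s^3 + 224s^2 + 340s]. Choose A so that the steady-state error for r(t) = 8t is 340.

Lowest-order denominator term is 340s, so the open loop has 1 pole at the origin → type 1 system.
K_v = lim_{s→0} s·G(s) = A / 340 = (1/340)·A.
e_ss = 8/K_v = 340 ⇒ K_v = 2/85 ⇒ A = (2/85)/(1/340) = 8.

8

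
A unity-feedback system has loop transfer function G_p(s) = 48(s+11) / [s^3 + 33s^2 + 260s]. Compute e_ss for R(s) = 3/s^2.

65/44

The denominator has no term below 260s — 1 pole at s=0, type 1.
K_v = lim_{s→0} s·G_p(s) = 48·11 / 260 = 132/65.
e_ss = 3/K_v = 3/(132/65) = 65/44.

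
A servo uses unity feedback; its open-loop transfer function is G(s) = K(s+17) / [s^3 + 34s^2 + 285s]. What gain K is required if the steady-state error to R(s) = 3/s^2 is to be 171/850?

250

The denominator has no term below 285s — 1 pole at s=0, type 1.
K_v = lim_{s→0} s·G(s) = K·17 / 285 = (17/285)·K.
e_ss = 3/K_v = 171/850 ⇒ K_v = 850/57 ⇒ K = (850/57)/(17/285) = 250.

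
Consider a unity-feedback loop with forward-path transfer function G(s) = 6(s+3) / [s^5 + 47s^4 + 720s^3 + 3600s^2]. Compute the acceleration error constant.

0.005

Lowest-order denominator term is 3600s^2, so the open loop has 2 poles at the origin → type 2 system.
K_a = lim_{s→0} s^2·G(s) = 6·3 / 3600 = 0.005.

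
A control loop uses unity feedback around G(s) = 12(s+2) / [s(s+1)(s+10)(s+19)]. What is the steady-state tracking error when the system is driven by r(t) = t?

The open loop has one pole at the origin → type 1 system.
K_v = lim_{s→0} s·G(s) = 12·2 / (1·10·19) = 12/95.
e_ss = 1/K_v = 1/(12/95) = 95/12.

95/12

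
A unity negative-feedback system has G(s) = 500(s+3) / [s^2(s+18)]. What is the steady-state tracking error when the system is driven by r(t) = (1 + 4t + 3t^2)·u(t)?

System type = 2 (two poles at s=0). By superposition:
  • 1: tracked with zero error.
  • 4t: tracked with zero error.
  • 3t^2: e_ss = 6/K_a with K_a=250/3 → 0.072.
Total e_ss = 0.072.

0.072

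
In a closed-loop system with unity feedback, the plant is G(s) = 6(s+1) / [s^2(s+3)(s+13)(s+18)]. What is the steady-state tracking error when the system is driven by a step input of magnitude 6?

0

The open loop has two poles at the origin → type 2 system.
A type-2 system has K_p = ∞, so it tracks a step input with zero steady-state error.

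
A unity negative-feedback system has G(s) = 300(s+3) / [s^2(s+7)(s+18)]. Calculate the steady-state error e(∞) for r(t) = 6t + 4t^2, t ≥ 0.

1.12

The open loop has two poles at the origin → type 2 system. By superposition:
  • 6t: tracked with zero error.
  • 4t^2: e_ss = 8/K_a with K_a=50/7 → 1.12.
Total e_ss = 1.12.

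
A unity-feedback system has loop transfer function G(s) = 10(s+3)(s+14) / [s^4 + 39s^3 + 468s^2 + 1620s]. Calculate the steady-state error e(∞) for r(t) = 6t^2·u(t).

infinity

Factoring s from the denominator leaves a polynomial with constant term 1620, so the system is type 1.
K_a = lim_{s→0} s^2·G(s) = 0; the steady-state error to this parabolic input grows without bound.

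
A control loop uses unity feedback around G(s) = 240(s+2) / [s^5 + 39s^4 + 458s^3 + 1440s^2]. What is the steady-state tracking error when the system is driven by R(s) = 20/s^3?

60

The denominator has no term below 1440s^2 — 2 poles at s=0, type 2.
K_a = lim_{s→0} s^2·G(s) = 240·2 / 1440 = 1/3.
r(t) = 10t^2 gives R(s) = 20/s^3.
e_ss = 20/K_a = 20/(1/3) = 60.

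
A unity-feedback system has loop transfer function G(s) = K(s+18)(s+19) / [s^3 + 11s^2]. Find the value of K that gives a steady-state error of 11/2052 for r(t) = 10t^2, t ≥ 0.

120

The denominator has no term below 11s^2 — 2 poles at s=0, type 2.
K_a = lim_{s→0} s^2·G(s) = K·18·19 / 11 = (342/11)·K.
e_ss = 20/K_a = 11/2052 ⇒ K_a = 41040/11 ⇒ K = (41040/11)/(342/11) = 120.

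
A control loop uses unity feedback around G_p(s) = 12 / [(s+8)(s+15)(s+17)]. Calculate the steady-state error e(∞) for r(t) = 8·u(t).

The open loop has no poles at the origin → type 0 system.
K_p = lim_{s→0} G_p(s) = 12 / (8·15·17) = 1/170.
e_ss = 8/(1 + K_p) = 8/(171/170) = 1360/171.

1360/171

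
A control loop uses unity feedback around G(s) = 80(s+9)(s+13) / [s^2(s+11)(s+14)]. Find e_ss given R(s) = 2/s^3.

77/2340

System type = 2 (two poles at s=0).
K_a = lim_{s→0} s^2·G(s) = 80·9·13 / (11·14) = 4680/77.
r(t) = t^2 gives R(s) = 2/s^3.
e_ss = 2/K_a = 2/(4680/77) = 77/2340.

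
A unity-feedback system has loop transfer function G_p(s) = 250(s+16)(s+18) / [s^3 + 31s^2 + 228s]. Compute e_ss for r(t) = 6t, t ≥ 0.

Lowest-order denominator term is 228s, so the open loop has 1 pole at the origin → type 1 system.
K_v = lim_{s→0} s·G_p(s) = 250·16·18 / 228 = 6000/19.
e_ss = 6/K_v = 6/(6000/19) = 0.019.

0.019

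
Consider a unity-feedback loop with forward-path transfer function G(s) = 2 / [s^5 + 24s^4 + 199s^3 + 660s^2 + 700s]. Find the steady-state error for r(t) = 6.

0

Lowest-order denominator term is 700s, so the open loop has 1 pole at the origin → type 1 system.
A type-1 system has K_p = ∞, so it tracks a step input with zero steady-state error.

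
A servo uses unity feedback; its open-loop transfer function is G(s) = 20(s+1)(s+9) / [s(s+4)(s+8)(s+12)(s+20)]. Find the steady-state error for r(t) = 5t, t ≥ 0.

640/3

G(s) has one factor of s in the denominator, so the system is type 1.
K_v = lim_{s→0} s·G(s) = 20·1·9 / (4·8·12·20) = 3/128.
e_ss = 5/K_v = 5/(3/128) = 640/3.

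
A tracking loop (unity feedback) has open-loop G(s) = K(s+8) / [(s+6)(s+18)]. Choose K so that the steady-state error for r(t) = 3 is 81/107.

40

The open loop has no poles at the origin → type 0 system.
K_p = lim_{s→0} G(s) = K·8 / (6·18) = (2/27)·K.
e_ss = 3/(1 + K_p) = 81/107 ⇒ 1 + (2/27)·K = 107/27 ⇒ K = 40.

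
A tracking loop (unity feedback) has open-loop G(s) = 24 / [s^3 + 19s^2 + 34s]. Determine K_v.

Factoring s from the denominator leaves a polynomial with constant term 34, so the system is type 1.
K_v = lim_{s→0} s·G(s) = 24 / 34 = 12/17.

12/17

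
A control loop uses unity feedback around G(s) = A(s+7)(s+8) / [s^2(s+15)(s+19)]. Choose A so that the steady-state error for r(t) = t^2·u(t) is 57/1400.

250

System type = 2 (two poles at s=0).
K_a = lim_{s→0} s^2·G(s) = A·7·8 / (15·19) = (56/285)·A.
e_ss = 2/K_a = 57/1400 ⇒ K_a = 2800/57 ⇒ A = (2800/57)/(56/285) = 250.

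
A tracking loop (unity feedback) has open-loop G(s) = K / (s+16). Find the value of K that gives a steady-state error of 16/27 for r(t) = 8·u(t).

200

The open loop has no poles at the origin → type 0 system.
K_p = lim_{s→0} G(s) = K / (16) = 0.0625·K.
e_ss = 8/(1 + K_p) = 16/27 ⇒ 1 + 0.0625·K = 13.5 ⇒ K = 200.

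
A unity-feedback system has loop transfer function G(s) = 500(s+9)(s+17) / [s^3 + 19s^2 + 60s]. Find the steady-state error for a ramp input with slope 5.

1/255

The denominator has no term below 60s — 1 pole at s=0, type 1.
K_v = lim_{s→0} s·G(s) = 500·9·17 / 60 = 1275.
e_ss = 5/K_v = 5/1275 = 1/255.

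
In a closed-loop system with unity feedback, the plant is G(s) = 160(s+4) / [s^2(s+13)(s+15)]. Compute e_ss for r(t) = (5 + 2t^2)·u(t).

39/32

The open loop has two poles at the origin → type 2 system. Treating each term separately:
  • 5: tracked with zero error.
  • 2t^2: e_ss = 4/K_a with K_a=128/39 → 39/32.
Total e_ss = 39/32.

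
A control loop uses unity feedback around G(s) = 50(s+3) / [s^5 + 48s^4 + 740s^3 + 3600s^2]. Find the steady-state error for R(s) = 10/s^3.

240

Factoring s^2 from the denominator leaves a polynomial with constant term 3600, so the system is type 2.
K_a = lim_{s→0} s^2·G(s) = 50·3 / 3600 = 1/24.
r(t) = 5t^2 gives R(s) = 10/s^3.
e_ss = 10/K_a = 10/(1/24) = 240.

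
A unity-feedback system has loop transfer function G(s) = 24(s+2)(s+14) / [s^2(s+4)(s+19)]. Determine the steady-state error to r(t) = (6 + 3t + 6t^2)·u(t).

Two free integrators in G(s): this is a type 2 system. Treating each term separately:
  • 6: tracked with zero error.
  • 3t: tracked with zero error.
  • 6t^2: e_ss = 12/K_a with K_a=168/19 → 19/14.
Total e_ss = 19/14.

19/14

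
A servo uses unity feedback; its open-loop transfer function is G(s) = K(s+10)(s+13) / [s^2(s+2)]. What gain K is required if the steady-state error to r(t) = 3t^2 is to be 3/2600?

80

The open loop has two poles at the origin → type 2 system.
K_a = lim_{s→0} s^2·G(s) = K·10·13 / (2) = 65·K.
e_ss = 6/K_a = 3/2600 ⇒ K_a = 5200 ⇒ K = 5200/65 = 80.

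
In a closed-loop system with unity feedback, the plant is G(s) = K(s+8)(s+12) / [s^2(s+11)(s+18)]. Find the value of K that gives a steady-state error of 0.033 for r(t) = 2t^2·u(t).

System type = 2 (two poles at s=0).
K_a = lim_{s→0} s^2·G(s) = K·8·12 / (11·18) = (16/33)·K.
e_ss = 4/K_a = 0.033 ⇒ K_a = 4000/33 ⇒ K = (4000/33)/(16/33) = 250.

250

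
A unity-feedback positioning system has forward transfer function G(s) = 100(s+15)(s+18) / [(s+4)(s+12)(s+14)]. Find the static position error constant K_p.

The open loop has no poles at the origin → type 0 system.
K_p = lim_{s→0} G(s) = 100·15·18 / (4·12·14) = 1125/28.

1125/28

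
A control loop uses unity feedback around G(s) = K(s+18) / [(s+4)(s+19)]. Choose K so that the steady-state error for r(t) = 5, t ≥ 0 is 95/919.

The open loop has no poles at the origin → type 0 system.
K_p = lim_{s→0} G(s) = K·18 / (4·19) = (9/38)·K.
e_ss = 5/(1 + K_p) = 95/919 ⇒ 1 + (9/38)·K = 919/19 ⇒ K = 200.

200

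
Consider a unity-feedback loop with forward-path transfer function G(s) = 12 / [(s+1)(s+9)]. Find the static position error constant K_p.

4/3

G(s) has no factors of s in the denominator, so the system is type 0.
K_p = lim_{s→0} G(s) = 12 / (1·9) = 4/3.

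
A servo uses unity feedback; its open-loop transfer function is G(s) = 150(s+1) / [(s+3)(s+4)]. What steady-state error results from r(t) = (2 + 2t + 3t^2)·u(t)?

infinity

No free integrators in G(s): this is a type 0 system. Taking each input component in turn:
  • 2: e_ss = 2/(1+K_p) with K_p=12.5 → 4/27.
  • 2t: a type-0 system cannot track it, e_ss → ∞.
  • 3t^2: a type-0 system cannot track it, e_ss → ∞.
The unbounded component dominates.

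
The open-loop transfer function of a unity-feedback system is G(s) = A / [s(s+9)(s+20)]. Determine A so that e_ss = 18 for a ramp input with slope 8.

One free integrator in G(s): this is a type 1 system.
K_v = lim_{s→0} s·G(s) = A / (9·20) = (1/180)·A.
e_ss = 8/K_v = 18 ⇒ K_v = 4/9 ⇒ A = (4/9)/(1/180) = 80.

80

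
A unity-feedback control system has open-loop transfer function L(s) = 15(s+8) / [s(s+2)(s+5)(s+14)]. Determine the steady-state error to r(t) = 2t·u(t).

7/3

System type = 1 (one pole at s=0).
K_v = lim_{s→0} s·L(s) = 15·8 / (2·5·14) = 6/7.
e_ss = 2/K_v = 2/(6/7) = 7/3.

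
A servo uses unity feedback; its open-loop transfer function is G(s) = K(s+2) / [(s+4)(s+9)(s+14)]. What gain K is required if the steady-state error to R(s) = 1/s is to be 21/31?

G(s) has no factors of s in the denominator, so the system is type 0.
K_p = lim_{s→0} G(s) = K·2 / (4·9·14) = (1/252)·K.
e_ss = 1/(1 + K_p) = 21/31 ⇒ 1 + (1/252)·K = 31/21 ⇒ K = 120.

120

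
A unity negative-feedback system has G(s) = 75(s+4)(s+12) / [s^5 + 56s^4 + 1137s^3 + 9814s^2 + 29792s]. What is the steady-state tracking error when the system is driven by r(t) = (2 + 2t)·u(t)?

Factoring s from the denominator leaves a polynomial with constant term 29792, so the system is type 1. Treating each term separately:
  • 2: tracked with zero error.
  • 2t: e_ss = 2/K_v with K_v=225/1862 → 3724/225.
Total e_ss = 3724/225.

3724/225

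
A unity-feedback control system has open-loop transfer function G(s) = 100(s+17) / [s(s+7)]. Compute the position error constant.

infinity

K_p = lim_{s→0} G(s); with 1 pole at the origin the limit diverges, so K_p = ∞.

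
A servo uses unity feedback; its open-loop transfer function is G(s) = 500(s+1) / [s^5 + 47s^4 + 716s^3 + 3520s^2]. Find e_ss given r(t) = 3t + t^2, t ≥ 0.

14.08

Factoring s^2 from the denominator leaves a polynomial with constant term 3520, so the system is type 2. By superposition:
  • 3t: tracked with zero error.
  • t^2: e_ss = 2/K_a with K_a=25/176 → 14.08.
Total e_ss = 14.08.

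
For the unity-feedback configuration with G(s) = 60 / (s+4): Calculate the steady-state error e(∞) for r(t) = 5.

G(s) has no factors of s in the denominator, so the system is type 0.
K_p = lim_{s→0} G(s) = 60 / (4) = 15.
e_ss = 5/(1 + K_p) = 5/16 = 0.3125.

0.3125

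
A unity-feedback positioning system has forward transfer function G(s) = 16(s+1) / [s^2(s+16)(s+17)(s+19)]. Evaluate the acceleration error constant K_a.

System type = 2 (two poles at s=0).
K_a = lim_{s→0} s^2·G(s) = 16·1 / (16·17·19) = 1/323.

1/323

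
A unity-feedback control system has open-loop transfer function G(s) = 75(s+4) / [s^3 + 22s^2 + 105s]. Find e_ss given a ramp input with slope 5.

1.75

Factoring s from the denominator leaves a polynomial with constant term 105, so the system is type 1.
K_v = lim_{s→0} s·G(s) = 75·4 / 105 = 20/7.
e_ss = 5/K_v = 5/(20/7) = 1.75.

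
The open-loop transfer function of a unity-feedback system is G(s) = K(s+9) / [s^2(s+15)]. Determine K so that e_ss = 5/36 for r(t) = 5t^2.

G(s) has two factors of s in the denominator, so the system is type 2.
K_a = lim_{s→0} s^2·G(s) = K·9 / (15) = 0.6·K.
e_ss = 10/K_a = 5/36 ⇒ K_a = 72 ⇒ K = 72/0.6 = 120.

120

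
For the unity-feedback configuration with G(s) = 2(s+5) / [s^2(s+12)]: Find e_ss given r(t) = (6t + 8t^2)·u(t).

19.2

Two free integrators in G(s): this is a type 2 system. Taking each input component in turn:
  • 6t: tracked with zero error.
  • 8t^2: e_ss = 16/K_a with K_a=5/6 → 19.2.
Total e_ss = 19.2.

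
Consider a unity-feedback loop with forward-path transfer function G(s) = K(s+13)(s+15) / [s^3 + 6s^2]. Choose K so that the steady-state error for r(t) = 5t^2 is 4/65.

The denominator has no term below 6s^2 — 2 poles at s=0, type 2.
K_a = lim_{s→0} s^2·G(s) = K·13·15 / 6 = 32.5·K.
e_ss = 10/K_a = 4/65 ⇒ K_a = 162.5 ⇒ K = 162.5/32.5 = 5.

5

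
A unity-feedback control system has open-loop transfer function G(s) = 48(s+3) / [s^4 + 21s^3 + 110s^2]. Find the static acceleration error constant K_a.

The denominator has no term below 110s^2 — 2 poles at s=0, type 2.
K_a = lim_{s→0} s^2·G(s) = 48·3 / 110 = 72/55.

72/55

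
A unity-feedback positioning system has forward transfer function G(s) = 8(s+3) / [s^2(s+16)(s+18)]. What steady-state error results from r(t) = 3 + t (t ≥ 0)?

0

The open loop has two poles at the origin → type 2 system. Treating each term separately:
  • 3: tracked with zero error.
  • t: tracked with zero error.
Total e_ss = 0.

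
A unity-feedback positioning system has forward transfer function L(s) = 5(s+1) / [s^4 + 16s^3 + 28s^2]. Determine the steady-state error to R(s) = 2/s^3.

The denominator has no term below 28s^2 — 2 poles at s=0, type 2.
K_a = lim_{s→0} s^2·L(s) = 5·1 / 28 = 5/28.
r(t) = t^2 gives R(s) = 2/s^3.
e_ss = 2/K_a = 2/(5/28) = 11.2.

11.2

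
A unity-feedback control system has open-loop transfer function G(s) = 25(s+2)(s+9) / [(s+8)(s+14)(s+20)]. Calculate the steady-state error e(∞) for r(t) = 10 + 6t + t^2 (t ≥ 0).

System type = 0 (no poles at s=0). By superposition:
  • 10: e_ss = 10/(1+K_p) with K_p=45/224 → 2240/269.
  • 6t: a type-0 system cannot track it, e_ss → ∞.
  • t^2: a type-0 system cannot track it, e_ss → ∞.
The unbounded component dominates.

infinity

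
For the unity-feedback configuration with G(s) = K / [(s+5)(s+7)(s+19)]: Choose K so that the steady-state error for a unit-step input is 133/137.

20

G(s) has no factors of s in the denominator, so the system is type 0.
K_p = lim_{s→0} G(s) = K / (5·7·19) = (1/665)·K.
e_ss = 1/(1 + K_p) = 133/137 ⇒ 1 + (1/665)·K = 137/133 ⇒ K = 20.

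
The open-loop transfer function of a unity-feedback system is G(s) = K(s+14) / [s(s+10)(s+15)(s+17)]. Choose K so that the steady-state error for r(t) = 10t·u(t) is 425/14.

G(s) has one factor of s in the denominator, so the system is type 1.
K_v = lim_{s→0} s·G(s) = K·14 / (10·15·17) = (7/1275)·K.
e_ss = 10/K_v = 425/14 ⇒ K_v = 28/85 ⇒ K = (28/85)/(7/1275) = 60.

60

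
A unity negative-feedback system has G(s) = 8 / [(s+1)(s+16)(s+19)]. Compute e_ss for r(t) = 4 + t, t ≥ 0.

infinity

System type = 0 (no poles at s=0). By superposition:
  • 4: e_ss = 4/(1+K_p) with K_p=1/38 → 152/39.
  • t: a type-0 system cannot track it, e_ss → ∞.
The unbounded component dominates.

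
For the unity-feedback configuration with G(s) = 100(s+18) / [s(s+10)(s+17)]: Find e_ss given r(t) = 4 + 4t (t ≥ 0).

The open loop has one pole at the origin → type 1 system. Treating each term separately:
  • 4: tracked with zero error.
  • 4t: e_ss = 4/K_v with K_v=180/17 → 17/45.
Total e_ss = 17/45.

17/45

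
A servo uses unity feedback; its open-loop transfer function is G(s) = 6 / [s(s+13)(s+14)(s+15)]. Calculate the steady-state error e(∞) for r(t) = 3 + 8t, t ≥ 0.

3640

One free integrator in G(s): this is a type 1 system. Treating each term separately:
  • 3: tracked with zero error.
  • 8t: e_ss = 8/K_v with K_v=1/455 → 3640.
Total e_ss = 3640.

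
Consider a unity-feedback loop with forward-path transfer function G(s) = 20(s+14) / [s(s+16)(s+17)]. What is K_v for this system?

G(s) has one factor of s in the denominator, so the system is type 1.
K_v = lim_{s→0} s·G(s) = 20·14 / (16·17) = 35/34.

35/34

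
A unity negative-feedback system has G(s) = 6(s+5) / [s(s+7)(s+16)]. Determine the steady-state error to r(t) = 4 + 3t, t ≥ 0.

11.2

System type = 1 (one pole at s=0). Taking each input component in turn:
  • 4: tracked with zero error.
  • 3t: e_ss = 3/K_v with K_v=15/56 → 11.2.
Total e_ss = 11.2.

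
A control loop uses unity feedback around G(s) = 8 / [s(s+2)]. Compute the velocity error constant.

One free integrator in G(s): this is a type 1 system.
K_v = lim_{s→0} s·G(s) = 8 / (2) = 4.

4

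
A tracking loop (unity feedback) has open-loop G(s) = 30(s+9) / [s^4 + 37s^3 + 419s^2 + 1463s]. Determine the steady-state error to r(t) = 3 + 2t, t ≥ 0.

The denominator has no term below 1463s — 1 pole at s=0, type 1. By superposition:
  • 3: tracked with zero error.
  • 2t: e_ss = 2/K_v with K_v=270/1463 → 1463/135.
Total e_ss = 1463/135.

1463/135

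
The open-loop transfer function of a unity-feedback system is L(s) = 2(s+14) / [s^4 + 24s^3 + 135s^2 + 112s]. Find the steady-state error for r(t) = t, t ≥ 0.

Factoring s from the denominator leaves a polynomial with constant term 112, so the system is type 1.
K_v = lim_{s→0} s·L(s) = 2·14 / 112 = 0.25.
e_ss = 1/K_v = 1/0.25 = 4.

4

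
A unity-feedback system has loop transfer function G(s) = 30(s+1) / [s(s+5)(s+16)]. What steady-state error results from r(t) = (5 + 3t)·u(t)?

System type = 1 (one pole at s=0). Treating each term separately:
  • 5: tracked with zero error.
  • 3t: e_ss = 3/K_v with K_v=0.375 → 8.
Total e_ss = 8.

8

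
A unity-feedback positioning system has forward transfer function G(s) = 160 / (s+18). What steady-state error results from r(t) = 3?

27/89

The open loop has no poles at the origin → type 0 system.
K_p = lim_{s→0} G(s) = 160 / (18) = 80/9.
e_ss = 3/(1 + K_p) = 3/(89/9) = 27/89.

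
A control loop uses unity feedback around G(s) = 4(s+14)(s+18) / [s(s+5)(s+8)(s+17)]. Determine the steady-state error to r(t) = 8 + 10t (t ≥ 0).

One free integrator in G(s): this is a type 1 system. By superposition:
  • 8: tracked with zero error.
  • 10t: e_ss = 10/K_v with K_v=126/85 → 425/63.
Total e_ss = 425/63.

425/63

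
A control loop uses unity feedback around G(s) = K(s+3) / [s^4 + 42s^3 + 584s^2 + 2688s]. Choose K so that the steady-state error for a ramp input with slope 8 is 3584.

The denominator has no term below 2688s — 1 pole at s=0, type 1.
K_v = lim_{s→0} s·G(s) = K·3 / 2688 = (1/896)·K.
e_ss = 8/K_v = 3584 ⇒ K_v = 1/448 ⇒ K = (1/448)/(1/896) = 2.

2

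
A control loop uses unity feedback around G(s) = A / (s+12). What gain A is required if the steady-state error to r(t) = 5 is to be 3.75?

4

The open loop has no poles at the origin → type 0 system.
K_p = lim_{s→0} G(s) = A / (12) = (1/12)·A.
e_ss = 5/(1 + K_p) = 3.75 ⇒ 1 + (1/12)·A = 4/3 ⇒ A = 4.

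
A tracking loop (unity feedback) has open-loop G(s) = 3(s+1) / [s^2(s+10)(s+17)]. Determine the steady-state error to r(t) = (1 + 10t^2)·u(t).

G(s) has two factors of s in the denominator, so the system is type 2. Treating each term separately:
  • 1: tracked with zero error.
  • 10t^2: e_ss = 20/K_a with K_a=3/170 → 3400/3.
Total e_ss = 3400/3.

3400/3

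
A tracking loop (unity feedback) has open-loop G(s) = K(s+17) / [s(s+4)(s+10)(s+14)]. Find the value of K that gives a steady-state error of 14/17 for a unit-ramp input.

G(s) has one factor of s in the denominator, so the system is type 1.
K_v = lim_{s→0} s·G(s) = K·17 / (4·10·14) = (17/560)·K.
e_ss = 1/K_v = 14/17 ⇒ K_v = 17/14 ⇒ K = (17/14)/(17/560) = 40.

40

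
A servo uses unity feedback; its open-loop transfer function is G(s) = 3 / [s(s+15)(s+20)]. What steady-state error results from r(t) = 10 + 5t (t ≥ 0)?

500

G(s) has one factor of s in the denominator, so the system is type 1. By superposition:
  • 10: tracked with zero error.
  • 5t: e_ss = 5/K_v with K_v=0.01 → 500.
Total e_ss = 500.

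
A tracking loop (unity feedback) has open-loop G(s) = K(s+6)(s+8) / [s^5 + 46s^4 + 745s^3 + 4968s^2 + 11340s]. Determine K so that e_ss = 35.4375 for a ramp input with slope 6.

40

Factoring s from the denominator leaves a polynomial with constant term 11340, so the system is type 1.
K_v = lim_{s→0} s·G(s) = K·6·8 / 11340 = (4/945)·K.
e_ss = 6/K_v = 35.4375 ⇒ K_v = 32/189 ⇒ K = (32/189)/(4/945) = 40.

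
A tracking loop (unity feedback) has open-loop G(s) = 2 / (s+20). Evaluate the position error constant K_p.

No free integrators in G(s): this is a type 0 system.
K_p = lim_{s→0} G(s) = 2 / (20) = 0.1.

0.1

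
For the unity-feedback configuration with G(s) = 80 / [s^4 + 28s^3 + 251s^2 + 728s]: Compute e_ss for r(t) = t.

The denominator has no term below 728s — 1 pole at s=0, type 1.
K_v = lim_{s→0} s·G(s) = 80 / 728 = 10/91.
e_ss = 1/K_v = 1/(10/91) = 9.1.

9.1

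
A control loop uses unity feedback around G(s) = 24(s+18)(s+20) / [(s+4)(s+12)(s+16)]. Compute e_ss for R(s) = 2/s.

8/49

System type = 0 (no poles at s=0).
K_p = lim_{s→0} G(s) = 24·18·20 / (4·12·16) = 11.25.
e_ss = 2/(1 + K_p) = 2/12.25 = 8/49.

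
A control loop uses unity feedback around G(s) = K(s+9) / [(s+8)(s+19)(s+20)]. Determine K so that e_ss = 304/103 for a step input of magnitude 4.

120

G(s) has no factors of s in the denominator, so the system is type 0.
K_p = lim_{s→0} G(s) = K·9 / (8·19·20) = (9/3040)·K.
e_ss = 4/(1 + K_p) = 304/103 ⇒ 1 + (9/3040)·K = 103/76 ⇒ K = 120.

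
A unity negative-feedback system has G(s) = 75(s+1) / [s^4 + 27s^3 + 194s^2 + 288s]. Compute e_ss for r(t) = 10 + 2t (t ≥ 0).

Factoring s from the denominator leaves a polynomial with constant term 288, so the system is type 1. Taking each input component in turn:
  • 10: tracked with zero error.
  • 2t: e_ss = 2/K_v with K_v=25/96 → 7.68.
Total e_ss = 7.68.

7.68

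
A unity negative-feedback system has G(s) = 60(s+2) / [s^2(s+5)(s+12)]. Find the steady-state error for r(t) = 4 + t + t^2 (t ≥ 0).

1

Two free integrators in G(s): this is a type 2 system. By superposition:
  • 4: tracked with zero error.
  • t: tracked with zero error.
  • t^2: e_ss = 2/K_a with K_a=2 → 1.
Total e_ss = 1.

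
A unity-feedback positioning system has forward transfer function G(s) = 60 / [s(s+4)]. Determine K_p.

infinity

K_p = lim_{s→0} G(s); with 1 pole at the origin the limit diverges, so K_p = ∞.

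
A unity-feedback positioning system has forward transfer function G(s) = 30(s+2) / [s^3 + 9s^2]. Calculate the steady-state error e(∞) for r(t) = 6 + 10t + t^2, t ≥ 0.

The denominator has no term below 9s^2 — 2 poles at s=0, type 2. Taking each input component in turn:
  • 6: tracked with zero error.
  • 10t: tracked with zero error.
  • t^2: e_ss = 2/K_a with K_a=20/3 → 0.3.
Total e_ss = 0.3.

0.3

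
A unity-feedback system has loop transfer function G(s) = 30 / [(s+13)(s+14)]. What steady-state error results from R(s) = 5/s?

455/106

G(s) has no factors of s in the denominator, so the system is type 0.
K_p = lim_{s→0} G(s) = 30 / (13·14) = 15/91.
e_ss = 5/(1 + K_p) = 5/(106/91) = 455/106.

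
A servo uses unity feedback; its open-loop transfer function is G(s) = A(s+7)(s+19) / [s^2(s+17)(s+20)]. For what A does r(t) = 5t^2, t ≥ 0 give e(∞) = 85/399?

120

Two free integrators in G(s): this is a type 2 system.
K_a = lim_{s→0} s^2·G(s) = A·7·19 / (17·20) = (133/340)·A.
e_ss = 10/K_a = 85/399 ⇒ K_a = 798/17 ⇒ A = (798/17)/(133/340) = 120.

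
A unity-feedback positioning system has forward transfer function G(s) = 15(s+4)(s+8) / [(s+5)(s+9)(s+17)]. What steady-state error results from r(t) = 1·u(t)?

51/83

The open loop has no poles at the origin → type 0 system.
K_p = lim_{s→0} G(s) = 15·4·8 / (5·9·17) = 32/51.
e_ss = 1/(1 + K_p) = 1/(83/51) = 51/83.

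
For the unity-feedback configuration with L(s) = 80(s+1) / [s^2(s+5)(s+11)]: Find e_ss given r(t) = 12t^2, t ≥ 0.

L(s) has two factors of s in the denominator, so the system is type 2.
K_a = lim_{s→0} s^2·L(s) = 80·1 / (5·11) = 16/11.
r(t) = 12t^2 gives R(s) = 24/s^3.
e_ss = 24/K_a = 24/(16/11) = 16.5.

16.5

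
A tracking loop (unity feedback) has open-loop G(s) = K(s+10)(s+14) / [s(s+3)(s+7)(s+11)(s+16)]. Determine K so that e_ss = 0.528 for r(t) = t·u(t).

G(s) has one factor of s in the denominator, so the system is type 1.
K_v = lim_{s→0} s·G(s) = K·10·14 / (3·7·11·16) = (5/132)·K.
e_ss = 1/K_v = 0.528 ⇒ K_v = 125/66 ⇒ K = (125/66)/(5/132) = 50.

50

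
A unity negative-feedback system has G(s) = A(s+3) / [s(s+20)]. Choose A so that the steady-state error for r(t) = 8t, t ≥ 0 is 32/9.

G(s) has one factor of s in the denominator, so the system is type 1.
K_v = lim_{s→0} s·G(s) = A·3 / (20) = 0.15·A.
e_ss = 8/K_v = 32/9 ⇒ K_v = 2.25 ⇒ A = 2.25/0.15 = 15.

15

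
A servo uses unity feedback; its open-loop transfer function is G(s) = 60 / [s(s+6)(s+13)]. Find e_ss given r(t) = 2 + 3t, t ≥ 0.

System type = 1 (one pole at s=0). Taking each input component in turn:
  • 2: tracked with zero error.
  • 3t: e_ss = 3/K_v with K_v=10/13 → 3.9.
Total e_ss = 3.9.

3.9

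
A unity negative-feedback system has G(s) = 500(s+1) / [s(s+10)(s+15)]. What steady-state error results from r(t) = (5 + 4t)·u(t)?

1.2

The open loop has one pole at the origin → type 1 system. Taking each input component in turn:
  • 5: tracked with zero error.
  • 4t: e_ss = 4/K_v with K_v=10/3 → 1.2.
Total e_ss = 1.2.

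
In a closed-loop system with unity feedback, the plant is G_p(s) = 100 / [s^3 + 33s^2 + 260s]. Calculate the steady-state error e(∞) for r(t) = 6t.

Factoring s from the denominator leaves a polynomial with constant term 260, so the system is type 1.
K_v = lim_{s→0} s·G_p(s) = 100 / 260 = 5/13.
e_ss = 6/K_v = 6/(5/13) = 15.6.

15.6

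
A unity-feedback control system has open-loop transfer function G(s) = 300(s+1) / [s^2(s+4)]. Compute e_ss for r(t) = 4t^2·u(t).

Two free integrators in G(s): this is a type 2 system.
K_a = lim_{s→0} s^2·G(s) = 300·1 / (4) = 75.
r(t) = 4t^2 gives R(s) = 8/s^3.
e_ss = 8/K_a = 8/75.

8/75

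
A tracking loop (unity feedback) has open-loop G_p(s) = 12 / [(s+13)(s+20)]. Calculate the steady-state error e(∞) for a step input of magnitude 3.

System type = 0 (no poles at s=0).
K_p = lim_{s→0} G_p(s) = 12 / (13·20) = 3/65.
e_ss = 3/(1 + K_p) = 3/(68/65) = 195/68.

195/68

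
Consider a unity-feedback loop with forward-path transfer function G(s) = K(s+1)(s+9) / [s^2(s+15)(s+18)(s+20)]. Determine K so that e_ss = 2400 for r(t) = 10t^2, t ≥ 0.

The open loop has two poles at the origin → type 2 system.
K_a = lim_{s→0} s^2·G(s) = K·1·9 / (15·18·20) = (1/600)·K.
e_ss = 20/K_a = 2400 ⇒ K_a = 1/120 ⇒ K = (1/120)/(1/600) = 5.

5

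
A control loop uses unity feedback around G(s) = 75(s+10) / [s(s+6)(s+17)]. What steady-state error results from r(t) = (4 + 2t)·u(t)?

One free integrator in G(s): this is a type 1 system. Taking each input component in turn:
  • 4: tracked with zero error.
  • 2t: e_ss = 2/K_v with K_v=125/17 → 0.272.
Total e_ss = 0.272.

0.272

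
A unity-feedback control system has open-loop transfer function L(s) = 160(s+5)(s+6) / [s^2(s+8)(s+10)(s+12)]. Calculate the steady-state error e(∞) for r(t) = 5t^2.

2

System type = 2 (two poles at s=0).
K_a = lim_{s→0} s^2·L(s) = 160·5·6 / (8·10·12) = 5.
r(t) = 5t^2 gives R(s) = 10/s^3.
e_ss = 10/K_a = 10/5 = 2.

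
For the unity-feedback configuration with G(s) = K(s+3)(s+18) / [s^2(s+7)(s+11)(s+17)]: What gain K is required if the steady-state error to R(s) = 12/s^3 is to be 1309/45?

System type = 2 (two poles at s=0).
K_a = lim_{s→0} s^2·G(s) = K·3·18 / (7·11·17) = (54/1309)·K.
e_ss = 12/K_a = 1309/45 ⇒ K_a = 540/1309 ⇒ K = (540/1309)/(54/1309) = 10.

10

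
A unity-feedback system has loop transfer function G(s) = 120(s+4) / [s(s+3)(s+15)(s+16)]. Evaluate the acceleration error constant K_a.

The open loop has one pole at the origin → type 1 system.
K_a = lim_{s→0} s^2·G(s) = 0 (the extra factor of s kills the finite limit).

0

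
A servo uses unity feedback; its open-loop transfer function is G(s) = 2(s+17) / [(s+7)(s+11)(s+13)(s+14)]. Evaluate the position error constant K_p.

17/7007

G(s) has no factors of s in the denominator, so the system is type 0.
K_p = lim_{s→0} G(s) = 2·17 / (7·11·13·14) = 17/7007.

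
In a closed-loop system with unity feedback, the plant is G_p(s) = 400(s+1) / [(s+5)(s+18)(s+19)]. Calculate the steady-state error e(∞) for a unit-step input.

System type = 0 (no poles at s=0).
K_p = lim_{s→0} G_p(s) = 400·1 / (5·18·19) = 40/171.
e_ss = 1/(1 + K_p) = 1/(211/171) = 171/211.

171/211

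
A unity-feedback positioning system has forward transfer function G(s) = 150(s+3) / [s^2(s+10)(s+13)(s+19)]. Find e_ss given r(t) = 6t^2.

The open loop has two poles at the origin → type 2 system.
K_a = lim_{s→0} s^2·G(s) = 150·3 / (10·13·19) = 45/247.
r(t) = 6t^2 gives R(s) = 12/s^3.
e_ss = 12/K_a = 12/(45/247) = 988/15.

988/15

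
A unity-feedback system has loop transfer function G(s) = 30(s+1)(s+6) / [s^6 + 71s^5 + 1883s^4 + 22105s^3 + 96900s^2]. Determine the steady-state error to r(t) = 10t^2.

Lowest-order denominator term is 96900s^2, so the open loop has 2 poles at the origin → type 2 system.
K_a = lim_{s→0} s^2·G(s) = 30·1·6 / 96900 = 3/1615.
r(t) = 10t^2 gives R(s) = 20/s^3.
e_ss = 20/K_a = 20/(3/1615) = 32300/3.

32300/3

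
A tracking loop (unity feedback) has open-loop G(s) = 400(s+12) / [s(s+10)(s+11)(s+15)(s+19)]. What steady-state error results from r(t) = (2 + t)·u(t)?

209/32

The open loop has one pole at the origin → type 1 system. Taking each input component in turn:
  • 2: tracked with zero error.
  • t: e_ss = 1/K_v with K_v=32/209 → 209/32.
Total e_ss = 209/32.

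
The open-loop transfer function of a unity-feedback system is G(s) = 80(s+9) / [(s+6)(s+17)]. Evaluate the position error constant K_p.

G(s) has no factors of s in the denominator, so the system is type 0.
K_p = lim_{s→0} G(s) = 80·9 / (6·17) = 120/17.

120/17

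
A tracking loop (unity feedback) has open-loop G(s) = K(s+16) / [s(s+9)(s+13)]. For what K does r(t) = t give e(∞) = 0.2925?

System type = 1 (one pole at s=0).
K_v = lim_{s→0} s·G(s) = K·16 / (9·13) = (16/117)·K.
e_ss = 1/K_v = 0.2925 ⇒ K_v = 400/117 ⇒ K = (400/117)/(16/117) = 25.

25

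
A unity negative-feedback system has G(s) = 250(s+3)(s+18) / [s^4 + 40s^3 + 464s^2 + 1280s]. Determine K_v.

675/64

Factoring s from the denominator leaves a polynomial with constant term 1280, so the system is type 1.
K_v = lim_{s→0} s·G(s) = 250·3·18 / 1280 = 675/64.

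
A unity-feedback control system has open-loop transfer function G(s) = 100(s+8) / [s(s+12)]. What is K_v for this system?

G(s) has one factor of s in the denominator, so the system is type 1.
K_v = lim_{s→0} s·G(s) = 100·8 / (12) = 200/3.

200/3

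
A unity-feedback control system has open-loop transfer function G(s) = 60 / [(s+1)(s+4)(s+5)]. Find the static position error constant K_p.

3

No free integrators in G(s): this is a type 0 system.
K_p = lim_{s→0} G(s) = 60 / (1·4·5) = 3.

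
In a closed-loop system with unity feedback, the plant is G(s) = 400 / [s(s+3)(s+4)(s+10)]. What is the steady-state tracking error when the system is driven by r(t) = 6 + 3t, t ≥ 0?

The open loop has one pole at the origin → type 1 system. Treating each term separately:
  • 6: tracked with zero error.
  • 3t: e_ss = 3/K_v with K_v=10/3 → 0.9.
Total e_ss = 0.9.

0.9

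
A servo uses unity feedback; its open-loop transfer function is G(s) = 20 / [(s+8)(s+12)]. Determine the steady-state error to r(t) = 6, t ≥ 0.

The open loop has no poles at the origin → type 0 system.
K_p = lim_{s→0} G(s) = 20 / (8·12) = 5/24.
e_ss = 6/(1 + K_p) = 6/(29/24) = 144/29.

144/29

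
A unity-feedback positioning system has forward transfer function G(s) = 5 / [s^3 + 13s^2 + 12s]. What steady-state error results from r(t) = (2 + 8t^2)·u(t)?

The denominator has no term below 12s — 1 pole at s=0, type 1. By superposition:
  • 2: tracked with zero error.
  • 8t^2: a type-1 system cannot track it, e_ss → ∞.
The unbounded component dominates.

infinity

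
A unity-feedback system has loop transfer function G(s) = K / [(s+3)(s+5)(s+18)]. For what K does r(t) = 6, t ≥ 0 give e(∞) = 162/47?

200

The open loop has no poles at the origin → type 0 system.
K_p = lim_{s→0} G(s) = K / (3·5·18) = (1/270)·K.
e_ss = 6/(1 + K_p) = 162/47 ⇒ 1 + (1/270)·K = 47/27 ⇒ K = 200.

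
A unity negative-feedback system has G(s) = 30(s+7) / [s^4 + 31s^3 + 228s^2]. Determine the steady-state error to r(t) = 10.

0

The denominator has no term below 228s^2 — 2 poles at s=0, type 2.
A type-2 system has K_p = ∞, so it tracks a step input with zero steady-state error.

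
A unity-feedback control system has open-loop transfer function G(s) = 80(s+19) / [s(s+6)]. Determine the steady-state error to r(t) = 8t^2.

infinity

System type = 1 (one pole at s=0).
For a type-1 system K_a = 0, so e_ss to a parabolic input is unbounded.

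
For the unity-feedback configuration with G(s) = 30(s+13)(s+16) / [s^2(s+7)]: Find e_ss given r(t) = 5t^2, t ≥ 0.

7/624

Two free integrators in G(s): this is a type 2 system.
K_a = lim_{s→0} s^2·G(s) = 30·13·16 / (7) = 6240/7.
r(t) = 5t^2 gives R(s) = 10/s^3.
e_ss = 10/K_a = 10/(6240/7) = 7/624.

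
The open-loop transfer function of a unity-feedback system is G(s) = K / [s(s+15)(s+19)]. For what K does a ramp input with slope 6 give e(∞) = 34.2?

One free integrator in G(s): this is a type 1 system.
K_v = lim_{s→0} s·G(s) = K / (15·19) = (1/285)·K.
e_ss = 6/K_v = 34.2 ⇒ K_v = 10/57 ⇒ K = (10/57)/(1/285) = 50.

50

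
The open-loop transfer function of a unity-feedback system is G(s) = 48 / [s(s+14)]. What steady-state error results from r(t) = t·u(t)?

One free integrator in G(s): this is a type 1 system.
K_v = lim_{s→0} s·G(s) = 48 / (14) = 24/7.
e_ss = 1/K_v = 1/(24/7) = 7/24.

7/24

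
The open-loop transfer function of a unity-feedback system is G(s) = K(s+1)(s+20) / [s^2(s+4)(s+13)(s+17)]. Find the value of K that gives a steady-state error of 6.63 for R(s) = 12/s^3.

80

G(s) has two factors of s in the denominator, so the system is type 2.
K_a = lim_{s→0} s^2·G(s) = K·1·20 / (4·13·17) = (5/221)·K.
e_ss = 12/K_a = 6.63 ⇒ K_a = 400/221 ⇒ K = (400/221)/(5/221) = 80.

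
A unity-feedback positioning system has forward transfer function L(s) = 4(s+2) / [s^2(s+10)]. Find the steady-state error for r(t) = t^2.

System type = 2 (two poles at s=0).
K_a = lim_{s→0} s^2·L(s) = 4·2 / (10) = 0.8.
r(t) = t^2 gives R(s) = 2/s^3.
e_ss = 2/K_a = 2/0.8 = 2.5.

2.5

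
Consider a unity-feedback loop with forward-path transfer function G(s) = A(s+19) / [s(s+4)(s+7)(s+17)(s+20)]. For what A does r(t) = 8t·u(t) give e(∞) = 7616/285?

150

G(s) has one factor of s in the denominator, so the system is type 1.
K_v = lim_{s→0} s·G(s) = A·19 / (4·7·17·20) = (19/9520)·A.
e_ss = 8/K_v = 7616/285 ⇒ K_v = 285/952 ⇒ A = (285/952)/(19/9520) = 150.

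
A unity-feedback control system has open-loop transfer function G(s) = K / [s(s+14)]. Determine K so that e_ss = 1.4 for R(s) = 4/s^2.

The open loop has one pole at the origin → type 1 system.
K_v = lim_{s→0} s·G(s) = K / (14) = (1/14)·K.
e_ss = 4/K_v = 1.4 ⇒ K_v = 20/7 ⇒ K = (20/7)/(1/14) = 40.

40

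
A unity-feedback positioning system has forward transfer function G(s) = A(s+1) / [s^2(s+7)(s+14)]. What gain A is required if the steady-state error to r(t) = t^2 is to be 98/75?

150

Two free integrators in G(s): this is a type 2 system.
K_a = lim_{s→0} s^2·G(s) = A·1 / (7·14) = (1/98)·A.
e_ss = 2/K_a = 98/75 ⇒ K_a = 75/49 ⇒ A = (75/49)/(1/98) = 150.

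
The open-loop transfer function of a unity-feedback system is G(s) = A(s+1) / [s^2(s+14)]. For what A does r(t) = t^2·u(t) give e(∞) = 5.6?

5

System type = 2 (two poles at s=0).
K_a = lim_{s→0} s^2·G(s) = A·1 / (14) = (1/14)·A.
e_ss = 2/K_a = 5.6 ⇒ K_a = 5/14 ⇒ A = (5/14)/(1/14) = 5.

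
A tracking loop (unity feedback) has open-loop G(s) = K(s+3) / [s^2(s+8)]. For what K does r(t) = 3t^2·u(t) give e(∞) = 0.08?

G(s) has two factors of s in the denominator, so the system is type 2.
K_a = lim_{s→0} s^2·G(s) = K·3 / (8) = 0.375·K.
e_ss = 6/K_a = 0.08 ⇒ K_a = 75 ⇒ K = 75/0.375 = 200.

200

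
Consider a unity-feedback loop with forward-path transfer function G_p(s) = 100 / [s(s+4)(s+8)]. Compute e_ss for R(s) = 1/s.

The open loop has one pole at the origin → type 1 system.
A type-1 system has K_p = ∞, so it tracks a step input with zero steady-state error.

0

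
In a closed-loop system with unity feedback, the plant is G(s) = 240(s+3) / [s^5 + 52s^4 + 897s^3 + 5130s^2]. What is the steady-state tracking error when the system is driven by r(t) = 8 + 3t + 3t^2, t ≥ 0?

42.75

Lowest-order denominator term is 5130s^2, so the open loop has 2 poles at the origin → type 2 system. By superposition:
  • 8: tracked with zero error.
  • 3t: tracked with zero error.
  • 3t^2: e_ss = 6/K_a with K_a=8/57 → 42.75.
Total e_ss = 42.75.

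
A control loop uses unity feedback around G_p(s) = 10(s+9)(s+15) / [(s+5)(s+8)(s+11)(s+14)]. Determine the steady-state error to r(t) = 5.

The open loop has no poles at the origin → type 0 system.
K_p = lim_{s→0} G_p(s) = 10·9·15 / (5·8·11·14) = 135/616.
e_ss = 5/(1 + K_p) = 5/(751/616) = 3080/751.

3080/751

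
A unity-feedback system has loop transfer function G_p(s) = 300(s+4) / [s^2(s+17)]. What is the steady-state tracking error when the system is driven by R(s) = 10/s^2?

G_p(s) has two factors of s in the denominator, so the system is type 2.
A type-2 system has K_v = ∞, so it tracks a ramp input with zero steady-state error.

0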